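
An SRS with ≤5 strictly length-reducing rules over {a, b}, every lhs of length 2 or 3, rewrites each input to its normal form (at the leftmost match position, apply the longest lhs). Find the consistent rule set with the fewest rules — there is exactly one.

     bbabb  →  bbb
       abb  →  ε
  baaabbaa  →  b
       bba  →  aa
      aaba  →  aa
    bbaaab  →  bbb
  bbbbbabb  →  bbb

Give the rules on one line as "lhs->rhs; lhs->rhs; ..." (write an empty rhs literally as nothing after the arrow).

  | bbabb => aabb => bbb
  | abb => ε
  | baaabbaa => baabbaa => babbaa => bbbaa => baaa => baa => ba => b
  | bba => aa

aab->bb; abb->; ba->b; bba->aa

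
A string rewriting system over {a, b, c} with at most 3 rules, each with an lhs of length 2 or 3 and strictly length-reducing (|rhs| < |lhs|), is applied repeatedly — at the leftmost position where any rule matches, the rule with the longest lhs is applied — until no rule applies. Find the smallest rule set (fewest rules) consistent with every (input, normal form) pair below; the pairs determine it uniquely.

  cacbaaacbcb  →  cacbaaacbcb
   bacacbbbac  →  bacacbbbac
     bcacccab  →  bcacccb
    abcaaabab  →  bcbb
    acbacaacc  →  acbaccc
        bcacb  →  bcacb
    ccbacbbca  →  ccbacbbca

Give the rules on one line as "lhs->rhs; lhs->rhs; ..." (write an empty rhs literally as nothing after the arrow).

ab->b; caa->c

  | cacbaaacbcb
  | bacacbbbac
  | bcacccab => bcacccb
  | abcaaabab => bcaaabab => bcabab => bcbab => bcbb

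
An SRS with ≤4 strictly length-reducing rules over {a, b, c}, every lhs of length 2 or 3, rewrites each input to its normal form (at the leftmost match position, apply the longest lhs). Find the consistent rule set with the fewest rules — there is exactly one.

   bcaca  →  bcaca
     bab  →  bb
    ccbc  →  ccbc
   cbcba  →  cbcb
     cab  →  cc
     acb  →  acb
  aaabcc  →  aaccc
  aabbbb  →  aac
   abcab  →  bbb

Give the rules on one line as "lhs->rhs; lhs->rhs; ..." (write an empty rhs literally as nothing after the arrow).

  | bcaca
  | bab => bb
  | ccbc
  | cbcba => cbcb

ab->c; ba->b; cbb->aa; cca->bb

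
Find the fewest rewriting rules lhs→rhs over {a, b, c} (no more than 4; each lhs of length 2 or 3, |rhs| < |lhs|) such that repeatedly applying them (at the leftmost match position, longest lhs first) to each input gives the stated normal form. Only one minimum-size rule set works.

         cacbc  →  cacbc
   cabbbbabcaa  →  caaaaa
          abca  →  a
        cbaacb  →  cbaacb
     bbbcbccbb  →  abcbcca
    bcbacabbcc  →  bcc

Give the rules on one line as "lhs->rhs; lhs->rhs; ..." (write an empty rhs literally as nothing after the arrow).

  | cacbc
  | cabbbbabcaa => caabbabcaa => caaaabcaa => caaaaa
  | abca => a
  | cbaacb

aca->; bb->a; bca->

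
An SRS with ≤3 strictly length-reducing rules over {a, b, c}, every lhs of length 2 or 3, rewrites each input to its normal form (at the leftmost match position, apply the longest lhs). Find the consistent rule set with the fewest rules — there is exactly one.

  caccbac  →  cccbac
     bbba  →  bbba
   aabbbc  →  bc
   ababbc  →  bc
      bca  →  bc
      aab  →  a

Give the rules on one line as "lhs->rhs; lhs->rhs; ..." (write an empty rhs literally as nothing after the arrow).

ab->; ca->c

  | caccbac => cccbac
  | bbba
  | aabbbc => abbc => bc
  | ababbc => abbc => bc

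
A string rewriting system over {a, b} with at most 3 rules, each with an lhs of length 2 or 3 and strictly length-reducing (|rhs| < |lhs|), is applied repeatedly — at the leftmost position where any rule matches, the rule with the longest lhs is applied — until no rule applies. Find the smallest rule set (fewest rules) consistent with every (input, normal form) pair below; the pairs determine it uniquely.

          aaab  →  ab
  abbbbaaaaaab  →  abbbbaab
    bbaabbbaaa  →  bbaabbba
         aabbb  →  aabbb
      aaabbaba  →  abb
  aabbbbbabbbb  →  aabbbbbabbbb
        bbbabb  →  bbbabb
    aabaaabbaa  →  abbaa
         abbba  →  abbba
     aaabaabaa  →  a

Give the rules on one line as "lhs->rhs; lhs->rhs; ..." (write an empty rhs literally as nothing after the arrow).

aaa->a; aba->

  | aaab => ab
  | abbbbaaaaaab => abbbbaaaab => abbbbaab
  | bbaabbbaaa => bbaabbba
  | aabbb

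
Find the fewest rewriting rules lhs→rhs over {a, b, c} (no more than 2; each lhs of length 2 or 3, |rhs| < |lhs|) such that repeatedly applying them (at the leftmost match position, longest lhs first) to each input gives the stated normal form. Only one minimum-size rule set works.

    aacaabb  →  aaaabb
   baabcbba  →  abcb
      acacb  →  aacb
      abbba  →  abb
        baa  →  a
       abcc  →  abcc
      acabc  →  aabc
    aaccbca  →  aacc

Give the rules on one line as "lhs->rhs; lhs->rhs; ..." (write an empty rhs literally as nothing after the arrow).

  | aacaabb => aaaabb
  | baabcbba => abcbba => abcb
  | acacb => aacb
  | abbba => abb

ba->; ca->a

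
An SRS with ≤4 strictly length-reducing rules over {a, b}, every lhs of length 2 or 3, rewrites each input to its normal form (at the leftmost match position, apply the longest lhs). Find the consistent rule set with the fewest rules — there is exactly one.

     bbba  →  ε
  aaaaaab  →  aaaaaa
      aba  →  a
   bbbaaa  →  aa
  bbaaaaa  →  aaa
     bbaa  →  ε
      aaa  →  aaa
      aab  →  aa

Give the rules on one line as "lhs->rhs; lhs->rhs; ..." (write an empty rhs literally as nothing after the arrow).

  | bbba => ba => ε
  | aaaaaab => aaaaaa
  | aba => a
  | bbbaaa => baaa => aa

aab->aa; ba->; bbb->b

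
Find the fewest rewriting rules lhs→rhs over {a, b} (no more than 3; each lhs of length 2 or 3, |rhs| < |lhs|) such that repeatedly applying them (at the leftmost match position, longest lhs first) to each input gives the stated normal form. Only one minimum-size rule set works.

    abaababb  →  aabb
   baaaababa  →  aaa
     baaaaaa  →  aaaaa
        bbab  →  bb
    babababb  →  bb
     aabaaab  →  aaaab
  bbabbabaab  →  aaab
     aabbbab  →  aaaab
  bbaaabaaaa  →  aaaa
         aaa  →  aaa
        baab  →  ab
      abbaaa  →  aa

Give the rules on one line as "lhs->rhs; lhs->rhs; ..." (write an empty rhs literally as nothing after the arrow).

  | abaababb => aababb => aabb
  | baaaababa => aaababa => aaaba => aaa
  | baaaaaa => aaaaa
  | bbab => bb

ba->; bbb->a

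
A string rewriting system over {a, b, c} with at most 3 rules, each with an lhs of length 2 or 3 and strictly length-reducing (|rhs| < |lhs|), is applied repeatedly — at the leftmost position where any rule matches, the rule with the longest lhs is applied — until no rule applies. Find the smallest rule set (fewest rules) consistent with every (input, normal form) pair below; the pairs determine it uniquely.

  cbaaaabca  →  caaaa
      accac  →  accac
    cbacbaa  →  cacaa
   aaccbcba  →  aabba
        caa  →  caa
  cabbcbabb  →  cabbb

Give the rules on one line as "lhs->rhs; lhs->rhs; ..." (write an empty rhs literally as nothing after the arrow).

bca->; cb->c; ccc->b

  | cbaaaabca => caaaabca => caaaa
  | accac
  | cbacbaa => cacbaa => cacaa
  | aaccbcba => aacccba => aabba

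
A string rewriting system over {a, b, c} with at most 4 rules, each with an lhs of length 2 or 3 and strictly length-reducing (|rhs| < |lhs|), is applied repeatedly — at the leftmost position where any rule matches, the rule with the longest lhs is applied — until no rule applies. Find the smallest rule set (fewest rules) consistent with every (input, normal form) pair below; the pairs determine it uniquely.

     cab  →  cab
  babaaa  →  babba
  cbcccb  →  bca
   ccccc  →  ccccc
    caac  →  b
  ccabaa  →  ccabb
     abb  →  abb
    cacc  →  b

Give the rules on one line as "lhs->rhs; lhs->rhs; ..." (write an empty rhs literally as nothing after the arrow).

aa->b; ac->b; cb->a

  | cab
  | babaaa => babba
  | cbcccb => acccb => bccb => bca
  | ccccc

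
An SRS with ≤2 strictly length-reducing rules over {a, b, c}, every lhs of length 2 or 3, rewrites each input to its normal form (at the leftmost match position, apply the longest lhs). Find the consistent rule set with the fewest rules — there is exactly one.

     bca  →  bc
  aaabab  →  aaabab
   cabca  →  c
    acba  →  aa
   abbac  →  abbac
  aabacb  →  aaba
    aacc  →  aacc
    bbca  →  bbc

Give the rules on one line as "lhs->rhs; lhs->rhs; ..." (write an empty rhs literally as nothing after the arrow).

  | bca => bc
  | aaabab
  | cabca => cbca => ca => c
  | acba => aa

ca->c; cb->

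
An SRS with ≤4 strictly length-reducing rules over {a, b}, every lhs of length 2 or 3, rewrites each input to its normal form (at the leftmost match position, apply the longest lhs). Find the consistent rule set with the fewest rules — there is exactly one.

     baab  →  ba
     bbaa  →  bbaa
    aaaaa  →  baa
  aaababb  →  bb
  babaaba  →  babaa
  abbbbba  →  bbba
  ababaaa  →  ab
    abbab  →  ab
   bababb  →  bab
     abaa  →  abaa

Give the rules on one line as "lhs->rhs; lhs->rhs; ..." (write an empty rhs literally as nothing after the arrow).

aaa->b; aab->a; abb->

  | baab => ba
  | bbaa
  | aaaaa => baa
  | aaababb => bbabb => bb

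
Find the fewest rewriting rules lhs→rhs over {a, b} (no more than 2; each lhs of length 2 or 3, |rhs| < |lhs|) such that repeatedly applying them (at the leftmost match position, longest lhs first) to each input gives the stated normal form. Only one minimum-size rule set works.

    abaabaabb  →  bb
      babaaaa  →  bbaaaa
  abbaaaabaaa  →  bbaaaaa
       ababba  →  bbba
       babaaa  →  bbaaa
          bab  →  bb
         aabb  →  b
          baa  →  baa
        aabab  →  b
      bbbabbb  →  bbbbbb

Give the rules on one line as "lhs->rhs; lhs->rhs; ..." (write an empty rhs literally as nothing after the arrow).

aab->; ab->b

  | abaabaabb => baabaabb => baabb => bb
  | babaaaa => bbaaaa
  | abbaaaabaaa => bbaaaabaaa => bbaaaaa
  | ababba => babba => bbba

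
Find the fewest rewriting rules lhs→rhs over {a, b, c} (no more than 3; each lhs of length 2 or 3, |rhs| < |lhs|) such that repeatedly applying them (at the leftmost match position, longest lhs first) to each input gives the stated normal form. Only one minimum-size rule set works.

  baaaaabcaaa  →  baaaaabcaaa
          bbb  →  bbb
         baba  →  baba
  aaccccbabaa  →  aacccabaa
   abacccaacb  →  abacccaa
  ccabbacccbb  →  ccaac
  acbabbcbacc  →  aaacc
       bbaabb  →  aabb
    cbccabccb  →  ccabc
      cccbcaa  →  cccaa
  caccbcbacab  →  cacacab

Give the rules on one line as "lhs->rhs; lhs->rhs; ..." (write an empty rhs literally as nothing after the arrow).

  | baaaaabcaaa
  | bbb
  | baba
  | aaccccbabaa => aacccabaa

bba->a; cb->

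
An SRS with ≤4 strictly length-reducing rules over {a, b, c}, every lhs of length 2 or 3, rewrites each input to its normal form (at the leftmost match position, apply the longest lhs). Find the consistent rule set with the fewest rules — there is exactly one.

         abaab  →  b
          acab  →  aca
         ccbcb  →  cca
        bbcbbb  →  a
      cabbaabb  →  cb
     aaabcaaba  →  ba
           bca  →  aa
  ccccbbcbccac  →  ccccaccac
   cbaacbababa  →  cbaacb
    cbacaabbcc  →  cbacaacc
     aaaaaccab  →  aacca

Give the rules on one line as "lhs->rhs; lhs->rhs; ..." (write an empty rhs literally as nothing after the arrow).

  | abaab => aaab => b
  | acab => aca
  | ccbcb => ccab => cca
  | bbcbbb => bcbbb => abbb => abb => ab => a

aaa->; ab->a; bb->b; bc->a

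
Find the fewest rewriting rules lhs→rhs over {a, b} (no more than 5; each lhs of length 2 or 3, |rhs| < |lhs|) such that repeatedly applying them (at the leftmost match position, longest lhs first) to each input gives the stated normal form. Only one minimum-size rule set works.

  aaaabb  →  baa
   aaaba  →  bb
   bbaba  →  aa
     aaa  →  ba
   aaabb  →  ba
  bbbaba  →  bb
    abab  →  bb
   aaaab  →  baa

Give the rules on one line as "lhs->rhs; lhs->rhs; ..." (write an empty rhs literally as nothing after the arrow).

  | aaaabb => baabb => baab => baa
  | aaaba => baba => bb
  | bbaba => bbb => aa
  | aaa => ba

aaa->ba; ab->a; aba->b; bbb->aa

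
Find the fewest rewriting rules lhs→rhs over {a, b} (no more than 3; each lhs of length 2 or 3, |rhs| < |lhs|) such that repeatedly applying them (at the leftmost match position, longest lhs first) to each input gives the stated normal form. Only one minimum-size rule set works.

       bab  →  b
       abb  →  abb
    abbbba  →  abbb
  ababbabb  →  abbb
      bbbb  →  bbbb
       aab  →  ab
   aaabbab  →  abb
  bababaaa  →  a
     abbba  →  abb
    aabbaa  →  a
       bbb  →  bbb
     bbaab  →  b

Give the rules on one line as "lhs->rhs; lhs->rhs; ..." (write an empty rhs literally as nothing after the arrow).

aa->a; ba->

  | bab => b
  | abb
  | abbbba => abbb
  | ababbabb => abbabb => abbb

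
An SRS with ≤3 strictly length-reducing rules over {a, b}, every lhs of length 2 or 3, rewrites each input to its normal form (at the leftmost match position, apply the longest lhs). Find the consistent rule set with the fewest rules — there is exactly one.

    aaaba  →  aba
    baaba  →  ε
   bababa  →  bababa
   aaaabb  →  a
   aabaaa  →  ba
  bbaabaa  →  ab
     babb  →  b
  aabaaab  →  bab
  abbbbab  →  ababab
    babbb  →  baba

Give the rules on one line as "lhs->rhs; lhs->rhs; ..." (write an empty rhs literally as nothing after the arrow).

aa->; bb->a; bbb->ba

  | aaaba => aba
  | baaba => bba => aa => ε
  | bababa
  | aaaabb => aabb => bb => a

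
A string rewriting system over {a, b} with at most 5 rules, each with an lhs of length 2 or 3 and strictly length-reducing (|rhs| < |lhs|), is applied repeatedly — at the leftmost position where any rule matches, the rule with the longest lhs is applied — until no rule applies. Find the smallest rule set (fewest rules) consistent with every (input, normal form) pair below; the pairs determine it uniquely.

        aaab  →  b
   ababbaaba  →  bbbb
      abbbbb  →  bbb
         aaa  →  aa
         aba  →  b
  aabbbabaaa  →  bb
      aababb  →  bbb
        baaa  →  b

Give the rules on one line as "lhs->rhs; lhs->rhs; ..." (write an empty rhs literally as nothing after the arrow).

  | aaab => aab => ab => b
  | ababbaaba => babbaaba => bbbaaba => bbbaba => bbbba => bbbb
  | abbbbb => bbb
  | aaa => aa

aaa->aa; ab->b; abb->; ba->b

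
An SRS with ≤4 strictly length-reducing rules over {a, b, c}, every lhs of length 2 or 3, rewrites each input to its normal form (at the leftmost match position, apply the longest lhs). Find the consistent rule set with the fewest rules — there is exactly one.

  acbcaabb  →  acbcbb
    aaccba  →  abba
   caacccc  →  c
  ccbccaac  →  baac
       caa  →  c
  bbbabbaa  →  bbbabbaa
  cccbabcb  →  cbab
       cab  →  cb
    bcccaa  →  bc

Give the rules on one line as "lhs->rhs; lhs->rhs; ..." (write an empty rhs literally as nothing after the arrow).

abc->a; acc->b; ca->c; cc->

  | acbcaabb => acbcabb => acbcbb
  | aaccba => abba
  | caacccc => cacccc => ccccc => ccc => c
  | ccbccaac => bccaac => baac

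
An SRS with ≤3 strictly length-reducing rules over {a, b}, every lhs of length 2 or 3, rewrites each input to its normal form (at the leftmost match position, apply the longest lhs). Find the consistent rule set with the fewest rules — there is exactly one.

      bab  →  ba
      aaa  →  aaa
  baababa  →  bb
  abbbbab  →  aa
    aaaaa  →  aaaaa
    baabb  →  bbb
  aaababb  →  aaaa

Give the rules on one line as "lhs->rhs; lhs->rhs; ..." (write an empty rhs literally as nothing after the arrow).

ab->a; baa->b

  | bab => ba
  | aaa
  | baababa => bbaba => bbaa => bb
  | abbbbab => abbbab => abbab => abab => aab => aa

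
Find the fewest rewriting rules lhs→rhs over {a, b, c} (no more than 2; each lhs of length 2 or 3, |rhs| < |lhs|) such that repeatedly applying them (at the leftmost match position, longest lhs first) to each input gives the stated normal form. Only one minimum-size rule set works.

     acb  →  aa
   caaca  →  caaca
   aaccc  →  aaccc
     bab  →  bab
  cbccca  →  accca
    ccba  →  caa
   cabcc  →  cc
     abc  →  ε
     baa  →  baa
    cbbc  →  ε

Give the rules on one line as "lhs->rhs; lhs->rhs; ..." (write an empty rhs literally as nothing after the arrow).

abc->; cb->a

  | acb => aa
  | caaca
  | aaccc
  | bab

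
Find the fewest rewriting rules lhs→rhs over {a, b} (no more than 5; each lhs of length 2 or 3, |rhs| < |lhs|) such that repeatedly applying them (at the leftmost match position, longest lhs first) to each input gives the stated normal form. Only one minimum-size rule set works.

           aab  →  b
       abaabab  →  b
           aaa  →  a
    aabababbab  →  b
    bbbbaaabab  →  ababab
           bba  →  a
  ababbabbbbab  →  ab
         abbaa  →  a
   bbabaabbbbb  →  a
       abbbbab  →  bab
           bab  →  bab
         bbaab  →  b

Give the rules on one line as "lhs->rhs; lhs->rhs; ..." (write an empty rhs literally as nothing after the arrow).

aa->; bb->a; bba->a; bbb->a

  | aab => b
  | abaabab => abbab => aab => b
  | aaa => a
  | aabababbab => bababbab => babaab => babb => baa => b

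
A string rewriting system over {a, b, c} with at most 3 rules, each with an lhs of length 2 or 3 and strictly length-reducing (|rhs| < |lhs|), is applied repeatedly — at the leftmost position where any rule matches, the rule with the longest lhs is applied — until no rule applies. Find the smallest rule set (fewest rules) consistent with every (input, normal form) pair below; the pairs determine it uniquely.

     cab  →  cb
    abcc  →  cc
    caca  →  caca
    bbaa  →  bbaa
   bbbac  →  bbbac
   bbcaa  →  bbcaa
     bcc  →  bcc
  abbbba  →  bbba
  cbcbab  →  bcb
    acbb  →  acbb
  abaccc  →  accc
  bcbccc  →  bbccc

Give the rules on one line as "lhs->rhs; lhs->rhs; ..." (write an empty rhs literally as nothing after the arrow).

  | cab => cb
  | abcc => cc
  | caca
  | bbaa

ab->; cab->cb; cbc->bc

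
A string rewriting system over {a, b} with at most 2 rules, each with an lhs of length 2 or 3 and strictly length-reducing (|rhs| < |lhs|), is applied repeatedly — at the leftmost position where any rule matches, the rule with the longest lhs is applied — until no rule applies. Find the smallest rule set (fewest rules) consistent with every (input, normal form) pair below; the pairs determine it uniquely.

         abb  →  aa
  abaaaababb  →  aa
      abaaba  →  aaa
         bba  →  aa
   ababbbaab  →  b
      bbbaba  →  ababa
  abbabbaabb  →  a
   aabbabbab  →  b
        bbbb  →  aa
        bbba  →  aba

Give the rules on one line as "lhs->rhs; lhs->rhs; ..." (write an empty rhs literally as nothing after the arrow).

  | abb => aa
  | abaaaababb => abaababb => abbabb => aaabb => abb => aa
  | abaaba => abba => aaa
  | bba => aa

aab->b; bb->a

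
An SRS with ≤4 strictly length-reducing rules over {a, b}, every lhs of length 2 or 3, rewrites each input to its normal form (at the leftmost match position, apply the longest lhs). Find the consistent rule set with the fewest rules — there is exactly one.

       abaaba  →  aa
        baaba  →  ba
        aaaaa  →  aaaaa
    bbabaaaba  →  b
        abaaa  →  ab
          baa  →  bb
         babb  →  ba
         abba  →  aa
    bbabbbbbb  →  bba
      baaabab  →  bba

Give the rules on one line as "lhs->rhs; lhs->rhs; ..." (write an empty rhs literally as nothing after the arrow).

aba->ab; abb->a; baa->bb; bbb->b

  | abaaba => ababa => abba => aa
  | baaba => bbba => ba
  | aaaaa
  | bbabaaaba => bbabaaba => bbababa => bbabba => bbaa => bbb => b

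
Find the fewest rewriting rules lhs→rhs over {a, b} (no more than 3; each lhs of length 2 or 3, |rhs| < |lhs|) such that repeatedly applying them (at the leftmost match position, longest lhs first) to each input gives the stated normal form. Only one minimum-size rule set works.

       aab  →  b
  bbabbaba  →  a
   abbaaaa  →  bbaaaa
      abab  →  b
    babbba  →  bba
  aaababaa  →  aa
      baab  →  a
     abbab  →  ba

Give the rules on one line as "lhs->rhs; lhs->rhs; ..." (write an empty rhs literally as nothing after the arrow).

ab->b; aba->; bab->a

  | aab => ab => b
  | bbabbaba => bababa => aaba => a
  | abbaaaa => bbaaaa
  | abab => b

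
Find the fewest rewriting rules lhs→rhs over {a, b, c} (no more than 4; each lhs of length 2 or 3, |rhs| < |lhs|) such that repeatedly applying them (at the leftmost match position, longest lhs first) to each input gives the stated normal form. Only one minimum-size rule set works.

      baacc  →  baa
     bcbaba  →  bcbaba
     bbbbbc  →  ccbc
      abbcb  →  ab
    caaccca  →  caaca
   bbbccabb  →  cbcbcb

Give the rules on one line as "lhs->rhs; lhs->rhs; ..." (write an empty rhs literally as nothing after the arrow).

  | baacc => baa
  | bcbaba
  | bbbbbc => cbbbc => ccbc
  | abbcb => accb => ab

acc->a; bb->c; cab->bc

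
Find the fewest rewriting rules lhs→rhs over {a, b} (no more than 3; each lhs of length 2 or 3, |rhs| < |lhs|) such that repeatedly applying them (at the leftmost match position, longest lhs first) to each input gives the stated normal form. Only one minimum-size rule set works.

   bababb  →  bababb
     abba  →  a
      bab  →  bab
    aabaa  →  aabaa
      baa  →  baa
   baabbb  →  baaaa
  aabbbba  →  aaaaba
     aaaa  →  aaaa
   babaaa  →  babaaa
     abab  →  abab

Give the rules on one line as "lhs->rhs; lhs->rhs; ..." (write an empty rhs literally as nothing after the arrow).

  | bababb
  | abba => a
  | bab
  | aabaa

bba->; bbb->aa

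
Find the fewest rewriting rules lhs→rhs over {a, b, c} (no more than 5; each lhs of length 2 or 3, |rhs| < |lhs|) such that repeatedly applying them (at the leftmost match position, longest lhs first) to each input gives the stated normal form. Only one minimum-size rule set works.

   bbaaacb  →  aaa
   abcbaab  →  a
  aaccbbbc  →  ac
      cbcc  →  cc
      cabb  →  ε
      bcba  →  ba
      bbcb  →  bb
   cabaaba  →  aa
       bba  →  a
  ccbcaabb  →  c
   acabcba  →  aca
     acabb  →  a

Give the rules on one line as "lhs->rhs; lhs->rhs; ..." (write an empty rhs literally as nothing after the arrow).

ab->; bba->a; caa->ac; cb->

  | bbaaacb => aaacb => aaa
  | abcbaab => cbaab => aab => a
  | aaccbbbc => aacbbc => aabc => ac
  | cbcc => cc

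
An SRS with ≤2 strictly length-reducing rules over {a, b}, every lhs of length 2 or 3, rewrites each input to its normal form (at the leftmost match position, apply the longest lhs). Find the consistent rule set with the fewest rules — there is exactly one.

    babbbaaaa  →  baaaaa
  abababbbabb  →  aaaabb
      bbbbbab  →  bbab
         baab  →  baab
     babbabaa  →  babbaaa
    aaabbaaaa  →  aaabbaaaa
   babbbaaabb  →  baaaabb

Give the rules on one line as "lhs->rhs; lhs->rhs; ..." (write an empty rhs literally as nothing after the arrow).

  | babbbaaaa => baaaaa
  | abababbbabb => aababbbabb => aaabbbabb => aaaabb
  | bbbbbab => bbab
  | baab

aba->aa; bbb->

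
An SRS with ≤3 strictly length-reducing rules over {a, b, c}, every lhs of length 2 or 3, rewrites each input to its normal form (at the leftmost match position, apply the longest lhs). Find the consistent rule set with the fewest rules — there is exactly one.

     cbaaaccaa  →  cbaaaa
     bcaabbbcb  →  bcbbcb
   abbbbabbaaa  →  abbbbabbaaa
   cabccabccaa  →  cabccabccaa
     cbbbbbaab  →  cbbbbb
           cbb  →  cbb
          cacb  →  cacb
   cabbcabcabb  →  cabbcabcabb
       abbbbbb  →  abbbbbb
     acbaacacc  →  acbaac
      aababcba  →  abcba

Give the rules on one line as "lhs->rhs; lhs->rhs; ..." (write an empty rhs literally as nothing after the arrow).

aab->; acc->

  | cbaaaccaa => cbaaaa
  | bcaabbbcb => bcbbcb
  | abbbbabbaaa
  | cabccabccaa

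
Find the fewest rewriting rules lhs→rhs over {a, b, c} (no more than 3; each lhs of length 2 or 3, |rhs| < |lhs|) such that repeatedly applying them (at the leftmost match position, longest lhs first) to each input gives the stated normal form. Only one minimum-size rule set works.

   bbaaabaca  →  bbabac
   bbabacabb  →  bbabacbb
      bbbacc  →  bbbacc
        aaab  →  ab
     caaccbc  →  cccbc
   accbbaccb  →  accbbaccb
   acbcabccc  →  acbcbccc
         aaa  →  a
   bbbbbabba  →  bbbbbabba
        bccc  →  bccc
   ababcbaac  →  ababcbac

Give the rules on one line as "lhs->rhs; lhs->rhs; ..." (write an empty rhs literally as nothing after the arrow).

aa->a; ca->c

  | bbaaabaca => bbaabaca => bbabaca => bbabac
  | bbabacabb => bbabacbb
  | bbbacc
  | aaab => aab => ab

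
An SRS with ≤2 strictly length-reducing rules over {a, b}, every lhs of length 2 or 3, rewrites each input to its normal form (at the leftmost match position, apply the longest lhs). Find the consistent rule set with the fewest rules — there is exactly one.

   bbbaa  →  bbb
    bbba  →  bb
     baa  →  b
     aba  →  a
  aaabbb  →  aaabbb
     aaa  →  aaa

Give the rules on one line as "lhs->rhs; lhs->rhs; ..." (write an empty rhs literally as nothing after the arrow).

ba->; baa->b

  | bbbaa => bbb
  | bbba => bb
  | baa => b
  | aba => a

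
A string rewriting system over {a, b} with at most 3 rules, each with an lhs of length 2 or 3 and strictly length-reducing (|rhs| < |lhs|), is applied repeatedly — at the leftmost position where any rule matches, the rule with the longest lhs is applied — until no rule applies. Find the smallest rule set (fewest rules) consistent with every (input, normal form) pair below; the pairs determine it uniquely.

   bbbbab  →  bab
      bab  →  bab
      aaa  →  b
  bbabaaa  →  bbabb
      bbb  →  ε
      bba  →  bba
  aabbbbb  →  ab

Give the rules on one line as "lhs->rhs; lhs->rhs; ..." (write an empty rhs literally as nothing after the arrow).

  | bbbbab => bab
  | bab
  | aaa => b
  | bbabaaa => bbabb

aaa->b; aab->a; bbb->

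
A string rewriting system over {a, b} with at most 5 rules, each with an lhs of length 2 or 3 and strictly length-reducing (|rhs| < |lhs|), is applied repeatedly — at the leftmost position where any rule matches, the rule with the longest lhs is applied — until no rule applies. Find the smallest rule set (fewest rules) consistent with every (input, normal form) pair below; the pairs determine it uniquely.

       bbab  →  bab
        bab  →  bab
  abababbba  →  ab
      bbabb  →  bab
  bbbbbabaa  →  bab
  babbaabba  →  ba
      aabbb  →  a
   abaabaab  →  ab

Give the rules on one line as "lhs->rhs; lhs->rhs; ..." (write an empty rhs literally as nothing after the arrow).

  | bbab => bab
  | bab
  | abababbba => abbabbba => ababbba => abbbba => aba => ab
  | bbabb => babb => bab

aa->a; aba->ab; bb->b; bbb->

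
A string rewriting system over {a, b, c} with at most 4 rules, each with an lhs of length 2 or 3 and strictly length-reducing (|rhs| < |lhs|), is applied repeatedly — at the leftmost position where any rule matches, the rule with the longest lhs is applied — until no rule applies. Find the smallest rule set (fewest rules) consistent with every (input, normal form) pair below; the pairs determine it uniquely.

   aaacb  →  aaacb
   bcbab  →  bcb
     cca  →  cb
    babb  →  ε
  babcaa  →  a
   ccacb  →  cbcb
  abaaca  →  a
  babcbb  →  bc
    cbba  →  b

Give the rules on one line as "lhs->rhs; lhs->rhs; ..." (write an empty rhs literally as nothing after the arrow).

  | aaacb
  | bcbab => bcb
  | cca => cb
  | babb => bb => ε

ab->; bb->; ca->b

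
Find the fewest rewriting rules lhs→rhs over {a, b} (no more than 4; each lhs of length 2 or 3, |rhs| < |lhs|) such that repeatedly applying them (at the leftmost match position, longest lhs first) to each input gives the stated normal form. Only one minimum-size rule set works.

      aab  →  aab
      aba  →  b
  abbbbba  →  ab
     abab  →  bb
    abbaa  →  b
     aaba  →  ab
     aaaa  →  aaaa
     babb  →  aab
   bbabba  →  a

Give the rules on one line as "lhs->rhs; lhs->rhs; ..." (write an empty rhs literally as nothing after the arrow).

  | aab
  | aba => b
  | abbbbba => abba => ab
  | abab => bb

aba->b; bab->aa; bba->b; bbb->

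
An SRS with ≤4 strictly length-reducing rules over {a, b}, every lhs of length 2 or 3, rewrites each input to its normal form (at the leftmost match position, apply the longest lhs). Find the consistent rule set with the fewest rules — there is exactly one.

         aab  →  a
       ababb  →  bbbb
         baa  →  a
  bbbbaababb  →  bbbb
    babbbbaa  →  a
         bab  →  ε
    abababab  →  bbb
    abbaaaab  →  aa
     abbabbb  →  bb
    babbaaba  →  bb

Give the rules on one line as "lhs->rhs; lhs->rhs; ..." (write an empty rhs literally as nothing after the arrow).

  | aab => a
  | ababb => bbbb
  | baa => a
  | bbbbaababb => bbbababb => bbababb => bababb => ababb => bbbb

ab->; aba->bb; ba->a; baa->a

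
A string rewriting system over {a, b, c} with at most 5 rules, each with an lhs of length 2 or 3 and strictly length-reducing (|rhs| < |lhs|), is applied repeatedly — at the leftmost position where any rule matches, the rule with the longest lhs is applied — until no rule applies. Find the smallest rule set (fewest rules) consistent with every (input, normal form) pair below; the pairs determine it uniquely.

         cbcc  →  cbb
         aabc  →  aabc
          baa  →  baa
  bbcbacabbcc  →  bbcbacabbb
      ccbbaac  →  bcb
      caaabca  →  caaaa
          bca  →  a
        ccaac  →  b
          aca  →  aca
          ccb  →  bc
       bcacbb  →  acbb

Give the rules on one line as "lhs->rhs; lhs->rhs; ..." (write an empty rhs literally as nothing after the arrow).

aac->; bca->a; cc->b; ccb->bc

  | cbcc => cbb
  | aabc
  | baa
  | bbcbacabbcc => bbcbacabbb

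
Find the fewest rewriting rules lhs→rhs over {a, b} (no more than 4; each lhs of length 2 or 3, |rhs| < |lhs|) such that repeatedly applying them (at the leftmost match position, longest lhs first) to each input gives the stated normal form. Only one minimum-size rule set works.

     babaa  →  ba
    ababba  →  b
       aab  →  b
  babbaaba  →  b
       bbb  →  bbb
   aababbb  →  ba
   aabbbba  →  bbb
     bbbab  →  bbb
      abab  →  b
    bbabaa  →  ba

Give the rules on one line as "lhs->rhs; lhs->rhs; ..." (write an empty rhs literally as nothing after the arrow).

aa->; ab->a; bba->b

  | babaa => baaa => ba
  | ababba => aabba => bba => b
  | aab => b
  | babbaaba => babaaba => baaaba => baba => baa => b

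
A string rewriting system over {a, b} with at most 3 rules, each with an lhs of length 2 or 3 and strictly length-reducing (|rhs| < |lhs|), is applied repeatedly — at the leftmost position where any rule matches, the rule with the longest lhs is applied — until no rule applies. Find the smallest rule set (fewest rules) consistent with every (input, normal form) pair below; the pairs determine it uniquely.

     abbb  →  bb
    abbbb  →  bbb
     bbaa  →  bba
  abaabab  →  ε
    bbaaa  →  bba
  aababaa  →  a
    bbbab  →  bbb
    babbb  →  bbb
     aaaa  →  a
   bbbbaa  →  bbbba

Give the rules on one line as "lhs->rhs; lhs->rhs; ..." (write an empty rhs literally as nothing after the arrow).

  | abbb => bb
  | abbbb => bbb
  | bbaa => bba
  | abaabab => aabab => abab => ab => ε

aa->a; ab->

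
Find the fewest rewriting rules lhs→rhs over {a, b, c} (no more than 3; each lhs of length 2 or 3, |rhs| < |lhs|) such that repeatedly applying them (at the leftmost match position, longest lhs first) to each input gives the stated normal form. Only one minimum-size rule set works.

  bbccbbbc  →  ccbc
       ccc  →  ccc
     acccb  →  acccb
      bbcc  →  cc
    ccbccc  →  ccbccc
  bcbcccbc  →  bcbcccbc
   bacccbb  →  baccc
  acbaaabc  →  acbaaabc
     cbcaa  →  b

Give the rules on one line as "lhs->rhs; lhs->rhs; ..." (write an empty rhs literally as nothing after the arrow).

bb->; ca->b

  | bbccbbbc => ccbbbc => ccbc
  | ccc
  | acccb
  | bbcc => cc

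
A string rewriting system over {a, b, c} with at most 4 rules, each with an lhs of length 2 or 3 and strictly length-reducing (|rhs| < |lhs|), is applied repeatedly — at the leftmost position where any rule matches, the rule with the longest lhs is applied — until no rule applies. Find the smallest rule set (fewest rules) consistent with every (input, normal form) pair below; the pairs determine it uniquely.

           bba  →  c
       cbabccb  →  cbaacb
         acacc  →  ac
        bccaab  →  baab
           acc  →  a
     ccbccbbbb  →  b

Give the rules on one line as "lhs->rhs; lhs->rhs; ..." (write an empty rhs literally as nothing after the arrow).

abc->aa; bb->c; ca->c; cc->

  | bba => ca => c
  | cbabccb => cbaacb
  | acacc => accc => ac
  | bccaab => baab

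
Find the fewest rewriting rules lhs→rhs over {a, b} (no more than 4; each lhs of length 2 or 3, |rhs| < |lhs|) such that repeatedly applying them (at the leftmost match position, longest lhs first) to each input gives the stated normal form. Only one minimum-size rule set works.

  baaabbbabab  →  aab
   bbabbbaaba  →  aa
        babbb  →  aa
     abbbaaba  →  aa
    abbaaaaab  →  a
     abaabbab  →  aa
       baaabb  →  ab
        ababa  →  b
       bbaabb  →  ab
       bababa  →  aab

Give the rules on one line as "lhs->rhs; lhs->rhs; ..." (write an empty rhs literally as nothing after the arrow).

aaa->b; ba->b; baa->aa; bb->a

  | baaabbbabab => aaabbbabab => bbbbabab => abbabab => aaabab => bbab => aab
  | bbabbbaaba => aabbbaaba => aaabaaba => bbaaba => aaaba => bba => aa
  | babbb => bbbb => abb => aa
  | abbbaaba => aabaaba => aaaaba => baba => bba => aa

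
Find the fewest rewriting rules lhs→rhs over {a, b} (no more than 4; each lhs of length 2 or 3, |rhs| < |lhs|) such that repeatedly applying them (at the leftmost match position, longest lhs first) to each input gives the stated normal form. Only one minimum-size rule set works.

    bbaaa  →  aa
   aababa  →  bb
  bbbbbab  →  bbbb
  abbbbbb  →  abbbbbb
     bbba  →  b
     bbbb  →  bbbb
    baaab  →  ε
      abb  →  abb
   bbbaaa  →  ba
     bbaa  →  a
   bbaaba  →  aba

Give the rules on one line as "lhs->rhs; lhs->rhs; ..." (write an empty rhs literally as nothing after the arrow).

aaa->bb; baa->ba; bab->; bba->

  | bbaaa => aa
  | aababa => aaa => bb
  | bbbbbab => bbbb
  | abbbbbb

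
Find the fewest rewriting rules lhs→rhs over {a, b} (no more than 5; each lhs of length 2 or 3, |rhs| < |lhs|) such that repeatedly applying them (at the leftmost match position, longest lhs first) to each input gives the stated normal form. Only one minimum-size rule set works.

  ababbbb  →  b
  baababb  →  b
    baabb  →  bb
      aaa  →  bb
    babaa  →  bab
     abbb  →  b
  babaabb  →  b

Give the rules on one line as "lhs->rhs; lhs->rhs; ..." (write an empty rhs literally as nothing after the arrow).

  | ababbbb => abbb => b
  | baababb => babb => b
  | baabb => bb
  | aaa => bb

aa->; aaa->bb; aab->; abb->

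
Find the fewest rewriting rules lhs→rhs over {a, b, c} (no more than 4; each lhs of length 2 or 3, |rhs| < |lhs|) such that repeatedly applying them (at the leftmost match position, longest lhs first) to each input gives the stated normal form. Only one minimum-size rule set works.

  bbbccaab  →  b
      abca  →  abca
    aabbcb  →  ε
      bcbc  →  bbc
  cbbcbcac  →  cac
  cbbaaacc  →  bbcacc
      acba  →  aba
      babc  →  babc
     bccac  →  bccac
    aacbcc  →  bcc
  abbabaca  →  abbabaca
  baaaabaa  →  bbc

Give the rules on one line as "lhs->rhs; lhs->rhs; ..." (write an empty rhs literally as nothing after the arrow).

  | bbbccaab => ccaab => cccb => ccb => cb => b
  | abca
  | aabbcb => cbbcb => bbcb => bbb => ε
  | bcbc => bbc

aa->c; bbb->; cb->b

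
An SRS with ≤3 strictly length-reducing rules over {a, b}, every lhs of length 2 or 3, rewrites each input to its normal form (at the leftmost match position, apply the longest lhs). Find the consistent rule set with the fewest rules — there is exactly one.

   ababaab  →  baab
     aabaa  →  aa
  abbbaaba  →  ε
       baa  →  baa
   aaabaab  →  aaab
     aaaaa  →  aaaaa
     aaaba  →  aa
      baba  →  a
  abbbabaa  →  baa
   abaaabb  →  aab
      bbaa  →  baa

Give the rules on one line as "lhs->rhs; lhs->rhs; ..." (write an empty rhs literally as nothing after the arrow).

aba->; bab->; bb->b

  | ababaab => baab
  | aabaa => aa
  | abbbaaba => abbaaba => abaaba => aba => ε
  | baa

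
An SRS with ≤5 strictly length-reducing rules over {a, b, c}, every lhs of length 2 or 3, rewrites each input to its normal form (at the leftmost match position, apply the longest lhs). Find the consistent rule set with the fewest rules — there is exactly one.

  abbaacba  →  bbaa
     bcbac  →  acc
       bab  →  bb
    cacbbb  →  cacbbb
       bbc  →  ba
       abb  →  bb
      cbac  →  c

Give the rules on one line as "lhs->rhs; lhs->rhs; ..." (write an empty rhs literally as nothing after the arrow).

  | abbaacba => bbaacba => bbaa
  | bcbac => abac => acc
  | bab => bb
  | cacbbb

ab->b; aba->ac; bc->a; cba->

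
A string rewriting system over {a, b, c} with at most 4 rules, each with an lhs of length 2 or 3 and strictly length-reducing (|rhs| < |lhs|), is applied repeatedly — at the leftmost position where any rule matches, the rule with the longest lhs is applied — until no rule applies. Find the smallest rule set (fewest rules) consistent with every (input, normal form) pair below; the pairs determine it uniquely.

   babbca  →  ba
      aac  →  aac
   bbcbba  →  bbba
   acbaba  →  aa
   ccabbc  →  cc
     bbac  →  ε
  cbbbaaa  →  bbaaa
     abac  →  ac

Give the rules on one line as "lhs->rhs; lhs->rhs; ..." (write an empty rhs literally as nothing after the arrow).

  | babbca => bbca => ba
  | aac
  | bbcbba => bbba
  | acbaba => aaba => aa

ab->; bac->c; bc->; cb->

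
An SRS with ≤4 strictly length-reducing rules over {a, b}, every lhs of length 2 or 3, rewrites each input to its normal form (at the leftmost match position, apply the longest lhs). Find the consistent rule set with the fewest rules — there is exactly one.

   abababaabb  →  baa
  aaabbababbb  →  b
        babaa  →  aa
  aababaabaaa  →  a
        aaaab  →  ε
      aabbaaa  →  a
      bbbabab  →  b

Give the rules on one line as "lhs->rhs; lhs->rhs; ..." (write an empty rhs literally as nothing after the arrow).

  | abababaabb => bababaabb => bbabaabb => abaabb => baabb => baa
  | aaabbababbb => babbababbb => baababbb => bababbb => bbabbb => abbb => ab => b
  | babaa => bbaa => aa
  | aababaabaaa => ababaabaaa => babaabaaa => bbaabaaa => aabaaa => abaaa => baaa => bba => a

aaa->ba; ab->b; abb->a; bb->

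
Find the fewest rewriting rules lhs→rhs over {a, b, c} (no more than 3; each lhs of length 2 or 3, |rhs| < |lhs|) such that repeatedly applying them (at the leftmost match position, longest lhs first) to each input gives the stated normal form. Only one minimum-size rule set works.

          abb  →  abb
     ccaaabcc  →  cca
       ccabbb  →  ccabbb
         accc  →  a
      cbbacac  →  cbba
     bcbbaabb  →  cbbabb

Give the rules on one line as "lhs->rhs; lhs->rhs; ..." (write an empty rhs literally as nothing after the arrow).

  | abb
  | ccaaabcc => ccaabcc => ccabcc => ccacc => ccac => cca
  | ccabbb
  | accc => acc => ac => a

aa->a; ac->a; bc->c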